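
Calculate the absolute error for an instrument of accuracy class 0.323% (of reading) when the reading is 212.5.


Absolute error = (accuracy% / 100) * reading.
Error = (0.323 / 100) * 212.5
Error = 0.00323 * 212.5
Error = 0.6864

0.6864


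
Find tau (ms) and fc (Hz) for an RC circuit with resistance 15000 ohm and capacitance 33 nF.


Time constant: tau = R * C.
tau = 15000 * 3.30e-08 = 0.000495 s
tau = 0.495 ms
Cutoff frequency: fc = 1 / (2*pi*R*C).
fc = 1 / (2*pi*0.000495) = 321.53 Hz

tau = 0.495 ms, fc = 321.53 Hz


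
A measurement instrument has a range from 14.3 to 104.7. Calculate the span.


Span = upper range - lower range.
Span = 104.7 - (14.3)
Span = 90.4

90.4


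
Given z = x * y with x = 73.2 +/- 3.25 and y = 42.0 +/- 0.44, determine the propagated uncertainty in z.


For a product z = x*y, the relative uncertainty is:
uz/z = sqrt((ux/x)^2 + (uy/y)^2)
Relative uncertainties: ux/x = 3.25/73.2 = 0.044399
uy/y = 0.44/42.0 = 0.010476
z = 73.2 * 42.0 = 3074.4
uz = 3074.4 * sqrt(0.044399^2 + 0.010476^2) = 140.248

140.248


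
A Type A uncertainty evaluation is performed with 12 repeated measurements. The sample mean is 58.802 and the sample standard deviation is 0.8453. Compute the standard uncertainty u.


The standard uncertainty for Type A evaluation is u = s / sqrt(n).
u = 0.8453 / sqrt(12)
u = 0.8453 / 3.4641
u = 0.244

0.244


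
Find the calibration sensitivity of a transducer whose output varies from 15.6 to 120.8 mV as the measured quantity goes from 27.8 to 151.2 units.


Sensitivity = (y2 - y1) / (x2 - x1).
S = (120.8 - 15.6) / (151.2 - 27.8)
S = 105.2 / 123.4
S = 0.8525 mV/unit

0.8525 mV/unit


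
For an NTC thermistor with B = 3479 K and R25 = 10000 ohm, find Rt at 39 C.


NTC thermistor equation: Rt = R25 * exp(B * (1/T - 1/T25)).
T in Kelvin: 312.15 K, T25 = 298.15 K
1/T - 1/T25 = 1/312.15 - 1/298.15 = -0.00015043
B * (1/T - 1/T25) = 3479 * -0.00015043 = -0.5233
Rt = 10000 * exp(-0.5233) = 5925.4 ohm

5925.4 ohm


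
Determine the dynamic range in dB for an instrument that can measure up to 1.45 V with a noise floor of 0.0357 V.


Dynamic range = 20 * log10(Vmax / Vnoise).
DR = 20 * log10(1.45 / 0.0357)
DR = 20 * log10(40.62)
DR = 32.17 dB

32.17 dB


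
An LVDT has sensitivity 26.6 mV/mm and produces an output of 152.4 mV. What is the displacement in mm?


Displacement = Vout / sensitivity.
d = 152.4 / 26.6
d = 5.729 mm

5.729 mm


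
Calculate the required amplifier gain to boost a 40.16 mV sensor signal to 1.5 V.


Gain = Vout / Vin (converting to same units).
G = 1.5 V / 40.16 mV
G = 1500.0 mV / 40.16 mV
G = 37.35

37.35


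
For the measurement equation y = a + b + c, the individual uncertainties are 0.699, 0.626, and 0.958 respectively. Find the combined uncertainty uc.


For a sum of independent quantities, uc = sqrt(u1^2 + u2^2 + u3^2).
uc = sqrt(0.699^2 + 0.626^2 + 0.958^2)
uc = sqrt(0.488601 + 0.391876 + 0.917764)
uc = 1.341

1.341


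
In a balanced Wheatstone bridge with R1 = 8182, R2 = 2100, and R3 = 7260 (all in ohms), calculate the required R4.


At balance: R1*R4 = R2*R3, so R4 = R2*R3/R1.
R4 = 2100 * 7260 / 8182
R4 = 15246000 / 8182
R4 = 1863.36 ohm

1863.36 ohm


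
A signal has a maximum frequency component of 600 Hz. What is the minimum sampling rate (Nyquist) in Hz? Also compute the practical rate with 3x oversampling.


By Nyquist theorem, fs_min = 2 * fmax.
fs_min = 2 * 600 = 1200 Hz
Practical rate = 3 * fs_min = 3 * 1200 = 3600 Hz

fs_min = 1200 Hz, fs_practical = 3600 Hz


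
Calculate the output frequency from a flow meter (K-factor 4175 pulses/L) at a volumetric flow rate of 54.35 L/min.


Frequency = K * Q / 60 (converting L/min to L/s).
f = 4175 * 54.35 / 60
f = 226911.25 / 60
f = 3781.85 Hz

3781.85 Hz


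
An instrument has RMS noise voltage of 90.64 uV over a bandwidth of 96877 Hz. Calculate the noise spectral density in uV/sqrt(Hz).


Noise spectral density = Vrms / sqrt(BW).
NSD = 90.64 / sqrt(96877)
NSD = 90.64 / 311.2507
NSD = 0.2912 uV/sqrt(Hz)

0.2912 uV/sqrt(Hz)


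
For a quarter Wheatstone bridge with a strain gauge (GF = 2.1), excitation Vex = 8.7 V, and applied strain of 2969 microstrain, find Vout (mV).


Quarter bridge output: Vout = (GF * epsilon * Vex) / 4.
Vout = (2.1 * 2969e-6 * 8.7) / 4
Vout = 0.05424363 / 4 V
Vout = 0.01356091 V = 13.5609 mV

13.5609 mV


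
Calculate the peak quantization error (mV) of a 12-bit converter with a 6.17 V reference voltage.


The maximum quantization error is +/- LSB/2.
LSB = Vref / 2^n = 6.17 / 4096 = 0.00150635 V
Max error = LSB / 2 = 0.00150635 / 2 = 0.00075317 V
Max error = 0.7532 mV

0.7532 mV


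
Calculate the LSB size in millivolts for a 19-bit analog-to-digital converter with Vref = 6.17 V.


The resolution (LSB) of an ADC is Vref / 2^n.
LSB = 6.17 / 2^19
LSB = 6.17 / 524288
LSB = 1.177e-05 V = 0.01176834 mV

0.01176834 mV


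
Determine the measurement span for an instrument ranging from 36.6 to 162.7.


Span = upper range - lower range.
Span = 162.7 - (36.6)
Span = 126.1

126.1


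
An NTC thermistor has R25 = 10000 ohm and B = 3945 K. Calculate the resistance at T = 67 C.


NTC thermistor equation: Rt = R25 * exp(B * (1/T - 1/T25)).
T in Kelvin: 340.15 K, T25 = 298.15 K
1/T - 1/T25 = 1/340.15 - 1/298.15 = -0.00041414
B * (1/T - 1/T25) = 3945 * -0.00041414 = -1.6338
Rt = 10000 * exp(-1.6338) = 1951.9 ohm

1951.9 ohm


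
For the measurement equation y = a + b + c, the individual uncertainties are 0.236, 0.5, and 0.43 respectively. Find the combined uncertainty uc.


For a sum of independent quantities, uc = sqrt(u1^2 + u2^2 + u3^2).
uc = sqrt(0.236^2 + 0.5^2 + 0.43^2)
uc = sqrt(0.055696 + 0.25 + 0.1849)
uc = 0.7004

0.7004


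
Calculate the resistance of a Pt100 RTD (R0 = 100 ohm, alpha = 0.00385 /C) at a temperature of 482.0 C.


The RTD equation: Rt = R0 * (1 + alpha * T).
Rt = 100 * (1 + 0.00385 * 482.0)
Rt = 100 * (1 + 1.8557)
Rt = 100 * 2.8557
Rt = 285.57 ohm

285.57 ohm


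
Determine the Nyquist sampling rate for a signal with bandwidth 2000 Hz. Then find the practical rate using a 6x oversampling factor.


By Nyquist theorem, fs_min = 2 * fmax.
fs_min = 2 * 2000 = 4000 Hz
Practical rate = 6 * fs_min = 6 * 4000 = 24000 Hz

fs_min = 4000 Hz, fs_practical = 24000 Hz


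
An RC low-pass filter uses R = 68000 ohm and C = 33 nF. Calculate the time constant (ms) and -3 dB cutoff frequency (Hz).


Time constant: tau = R * C.
tau = 68000 * 3.30e-08 = 0.002244 s
tau = 2.244 ms
Cutoff frequency: fc = 1 / (2*pi*R*C).
fc = 1 / (2*pi*0.002244) = 70.92 Hz

tau = 2.244 ms, fc = 70.92 Hz


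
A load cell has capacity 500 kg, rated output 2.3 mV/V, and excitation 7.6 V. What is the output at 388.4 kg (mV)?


Vout = rated_output * Vex * (load / capacity).
Vout = 2.3 * 7.6 * (388.4 / 500)
Vout = 2.3 * 7.6 * 0.7768
Vout = 13.578 mV

13.578 mV


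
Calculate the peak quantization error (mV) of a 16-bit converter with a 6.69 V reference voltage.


The maximum quantization error is +/- LSB/2.
LSB = Vref / 2^n = 6.69 / 65536 = 0.00010208 V
Max error = LSB / 2 = 0.00010208 / 2 = 5.104e-05 V
Max error = 0.051 mV

0.051 mV


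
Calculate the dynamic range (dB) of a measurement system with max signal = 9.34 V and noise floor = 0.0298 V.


Dynamic range = 20 * log10(Vmax / Vnoise).
DR = 20 * log10(9.34 / 0.0298)
DR = 20 * log10(313.42)
DR = 49.92 dB

49.92 dB


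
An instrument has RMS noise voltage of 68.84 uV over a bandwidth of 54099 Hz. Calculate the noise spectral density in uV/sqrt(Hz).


Noise spectral density = Vrms / sqrt(BW).
NSD = 68.84 / sqrt(54099)
NSD = 68.84 / 232.5919
NSD = 0.296 uV/sqrt(Hz)

0.296 uV/sqrt(Hz)


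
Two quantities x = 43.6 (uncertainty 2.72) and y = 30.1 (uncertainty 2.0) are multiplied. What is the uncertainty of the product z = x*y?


For a product z = x*y, the relative uncertainty is:
uz/z = sqrt((ux/x)^2 + (uy/y)^2)
Relative uncertainties: ux/x = 2.72/43.6 = 0.062385
uy/y = 2.0/30.1 = 0.066445
z = 43.6 * 30.1 = 1312.4
uz = 1312.4 * sqrt(0.062385^2 + 0.066445^2) = 119.611

119.611


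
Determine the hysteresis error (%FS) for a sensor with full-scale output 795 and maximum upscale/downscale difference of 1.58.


Hysteresis = (max difference / full scale) * 100%.
H = (1.58 / 795) * 100
H = 0.199 %FS

0.199 %FS


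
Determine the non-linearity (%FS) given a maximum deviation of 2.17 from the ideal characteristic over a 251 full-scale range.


Linearity error = (max deviation / full scale) * 100%.
Linearity = (2.17 / 251) * 100
Linearity = 0.865 %FS

0.865 %FS


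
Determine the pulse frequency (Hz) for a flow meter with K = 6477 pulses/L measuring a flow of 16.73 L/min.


Frequency = K * Q / 60 (converting L/min to L/s).
f = 6477 * 16.73 / 60
f = 108360.21 / 60
f = 1806.0 Hz

1806.0 Hz


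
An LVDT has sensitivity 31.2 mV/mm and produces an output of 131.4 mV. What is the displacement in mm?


Displacement = Vout / sensitivity.
d = 131.4 / 31.2
d = 4.212 mm

4.212 mm


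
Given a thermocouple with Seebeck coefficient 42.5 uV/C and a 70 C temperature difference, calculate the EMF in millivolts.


The thermocouple output V = sensitivity * dT.
V = 42.5 uV/C * 70 C
V = 2975.0 uV
V = 2.975 mV

2.975 mV


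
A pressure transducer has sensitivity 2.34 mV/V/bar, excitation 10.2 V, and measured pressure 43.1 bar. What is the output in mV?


Output = sensitivity * Vex * P.
Vout = 2.34 * 10.2 * 43.1
Vout = 23.868 * 43.1
Vout = 1028.71 mV

1028.71 mV


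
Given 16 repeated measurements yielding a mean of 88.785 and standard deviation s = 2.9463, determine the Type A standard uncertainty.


The standard uncertainty for Type A evaluation is u = s / sqrt(n).
u = 2.9463 / sqrt(16)
u = 2.9463 / 4.0
u = 0.7366

0.7366


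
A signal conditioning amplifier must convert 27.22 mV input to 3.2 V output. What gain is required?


Gain = Vout / Vin (converting to same units).
G = 3.2 V / 27.22 mV
G = 3200.0 mV / 27.22 mV
G = 117.56

117.56


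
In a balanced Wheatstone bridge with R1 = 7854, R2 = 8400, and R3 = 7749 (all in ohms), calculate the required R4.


At balance: R1*R4 = R2*R3, so R4 = R2*R3/R1.
R4 = 8400 * 7749 / 7854
R4 = 65091600 / 7854
R4 = 8287.7 ohm

8287.7 ohm


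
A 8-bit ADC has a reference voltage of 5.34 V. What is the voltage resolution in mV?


The resolution (LSB) of an ADC is Vref / 2^n.
LSB = 5.34 / 2^8
LSB = 5.34 / 256
LSB = 0.02085937 V = 20.859375 mV

20.859375 mV


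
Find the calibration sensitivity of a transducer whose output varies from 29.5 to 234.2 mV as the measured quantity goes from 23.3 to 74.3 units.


Sensitivity = (y2 - y1) / (x2 - x1).
S = (234.2 - 29.5) / (74.3 - 23.3)
S = 204.7 / 51.0
S = 4.0137 mV/unit

4.0137 mV/unit


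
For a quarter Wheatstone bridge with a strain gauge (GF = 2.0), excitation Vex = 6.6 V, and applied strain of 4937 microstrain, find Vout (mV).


Quarter bridge output: Vout = (GF * epsilon * Vex) / 4.
Vout = (2.0 * 4937e-6 * 6.6) / 4
Vout = 0.0651684 / 4 V
Vout = 0.0162921 V = 16.2921 mV

16.2921 mV


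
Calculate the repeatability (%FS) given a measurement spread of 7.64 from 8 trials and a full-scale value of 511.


Repeatability = (spread / full scale) * 100%.
R = (7.64 / 511) * 100
R = 1.495 %FS

1.495 %FS


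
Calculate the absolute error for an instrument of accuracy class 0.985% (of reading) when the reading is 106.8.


Absolute error = (accuracy% / 100) * reading.
Error = (0.985 / 100) * 106.8
Error = 0.00985 * 106.8
Error = 1.052

1.052


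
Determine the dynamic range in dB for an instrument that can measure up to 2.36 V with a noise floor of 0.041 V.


Dynamic range = 20 * log10(Vmax / Vnoise).
DR = 20 * log10(2.36 / 0.041)
DR = 20 * log10(57.56)
DR = 35.2 dB

35.2 dB


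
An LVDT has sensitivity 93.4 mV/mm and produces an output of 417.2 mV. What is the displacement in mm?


Displacement = Vout / sensitivity.
d = 417.2 / 93.4
d = 4.467 mm

4.467 mm


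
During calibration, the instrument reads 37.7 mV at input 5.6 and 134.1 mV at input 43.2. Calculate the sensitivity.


Sensitivity = (y2 - y1) / (x2 - x1).
S = (134.1 - 37.7) / (43.2 - 5.6)
S = 96.4 / 37.6
S = 2.5638 mV/unit

2.5638 mV/unit


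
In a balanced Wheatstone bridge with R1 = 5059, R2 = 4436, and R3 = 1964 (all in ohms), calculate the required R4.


At balance: R1*R4 = R2*R3, so R4 = R2*R3/R1.
R4 = 4436 * 1964 / 5059
R4 = 8712304 / 5059
R4 = 1722.14 ohm

1722.14 ohm


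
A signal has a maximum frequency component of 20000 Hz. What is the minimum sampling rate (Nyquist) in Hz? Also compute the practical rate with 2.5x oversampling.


By Nyquist theorem, fs_min = 2 * fmax.
fs_min = 2 * 20000 = 40000 Hz
Practical rate = 2.5 * fs_min = 2.5 * 40000 = 100000 Hz

fs_min = 40000 Hz, fs_practical = 100000 Hz


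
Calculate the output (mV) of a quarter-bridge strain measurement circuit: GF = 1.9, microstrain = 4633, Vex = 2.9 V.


Quarter bridge output: Vout = (GF * epsilon * Vex) / 4.
Vout = (1.9 * 4633e-6 * 2.9) / 4
Vout = 0.02552783 / 4 V
Vout = 0.00638196 V = 6.382 mV

6.382 mV


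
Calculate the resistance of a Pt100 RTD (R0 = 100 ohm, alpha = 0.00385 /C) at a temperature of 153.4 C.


The RTD equation: Rt = R0 * (1 + alpha * T).
Rt = 100 * (1 + 0.00385 * 153.4)
Rt = 100 * (1 + 0.59059)
Rt = 100 * 1.59059
Rt = 159.059 ohm

159.059 ohm


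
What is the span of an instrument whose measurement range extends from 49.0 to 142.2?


Span = upper range - lower range.
Span = 142.2 - (49.0)
Span = 93.2

93.2


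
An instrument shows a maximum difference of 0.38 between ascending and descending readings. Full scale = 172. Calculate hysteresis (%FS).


Hysteresis = (max difference / full scale) * 100%.
H = (0.38 / 172) * 100
H = 0.221 %FS

0.221 %FS


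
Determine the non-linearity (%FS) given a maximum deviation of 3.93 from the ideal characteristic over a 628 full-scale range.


Linearity error = (max deviation / full scale) * 100%.
Linearity = (3.93 / 628) * 100
Linearity = 0.626 %FS

0.626 %FS


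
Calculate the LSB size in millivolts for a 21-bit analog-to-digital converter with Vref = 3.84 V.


The resolution (LSB) of an ADC is Vref / 2^n.
LSB = 3.84 / 2^21
LSB = 3.84 / 2097152
LSB = 1.83e-06 V = 0.00183105 mV

0.00183105 mV


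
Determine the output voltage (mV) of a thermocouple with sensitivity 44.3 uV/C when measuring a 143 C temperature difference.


The thermocouple output V = sensitivity * dT.
V = 44.3 uV/C * 143 C
V = 6334.9 uV
V = 6.335 mV

6.335 mV


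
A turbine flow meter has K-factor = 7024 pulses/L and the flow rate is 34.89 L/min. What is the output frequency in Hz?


Frequency = K * Q / 60 (converting L/min to L/s).
f = 7024 * 34.89 / 60
f = 245067.36 / 60
f = 4084.46 Hz

4084.46 Hz


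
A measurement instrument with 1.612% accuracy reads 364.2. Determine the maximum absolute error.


Absolute error = (accuracy% / 100) * reading.
Error = (1.612 / 100) * 364.2
Error = 0.01612 * 364.2
Error = 5.8709

5.8709


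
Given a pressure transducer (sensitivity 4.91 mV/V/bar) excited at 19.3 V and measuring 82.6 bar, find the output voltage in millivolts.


Output = sensitivity * Vex * P.
Vout = 4.91 * 19.3 * 82.6
Vout = 94.763 * 82.6
Vout = 7827.42 mV

7827.42 mV


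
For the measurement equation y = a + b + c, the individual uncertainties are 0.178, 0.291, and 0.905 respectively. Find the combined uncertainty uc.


For a sum of independent quantities, uc = sqrt(u1^2 + u2^2 + u3^2).
uc = sqrt(0.178^2 + 0.291^2 + 0.905^2)
uc = sqrt(0.031684 + 0.084681 + 0.819025)
uc = 0.9672

0.9672


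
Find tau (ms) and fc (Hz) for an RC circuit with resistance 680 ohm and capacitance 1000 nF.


Time constant: tau = R * C.
tau = 680 * 1.00e-06 = 0.00068 s
tau = 0.68 ms
Cutoff frequency: fc = 1 / (2*pi*R*C).
fc = 1 / (2*pi*0.00068) = 234.05 Hz

tau = 0.68 ms, fc = 234.05 Hz


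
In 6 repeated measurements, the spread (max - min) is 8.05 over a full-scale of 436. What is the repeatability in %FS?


Repeatability = (spread / full scale) * 100%.
R = (8.05 / 436) * 100
R = 1.846 %FS

1.846 %FS


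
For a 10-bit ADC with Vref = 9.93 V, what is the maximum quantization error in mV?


The maximum quantization error is +/- LSB/2.
LSB = Vref / 2^n = 9.93 / 1024 = 0.00969727 V
Max error = LSB / 2 = 0.00969727 / 2 = 0.00484863 V
Max error = 4.8486 mV

4.8486 mV


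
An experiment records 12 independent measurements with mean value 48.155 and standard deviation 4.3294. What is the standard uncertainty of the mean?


The standard uncertainty for Type A evaluation is u = s / sqrt(n).
u = 4.3294 / sqrt(12)
u = 4.3294 / 3.4641
u = 1.2498

1.2498


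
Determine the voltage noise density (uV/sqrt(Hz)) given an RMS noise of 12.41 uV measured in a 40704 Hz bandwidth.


Noise spectral density = Vrms / sqrt(BW).
NSD = 12.41 / sqrt(40704)
NSD = 12.41 / 201.7523
NSD = 0.0615 uV/sqrt(Hz)

0.0615 uV/sqrt(Hz)


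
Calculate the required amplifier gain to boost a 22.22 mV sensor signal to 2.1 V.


Gain = Vout / Vin (converting to same units).
G = 2.1 V / 22.22 mV
G = 2100.0 mV / 22.22 mV
G = 94.51

94.51


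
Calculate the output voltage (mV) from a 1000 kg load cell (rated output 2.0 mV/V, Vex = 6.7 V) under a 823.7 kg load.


Vout = rated_output * Vex * (load / capacity).
Vout = 2.0 * 6.7 * (823.7 / 1000)
Vout = 2.0 * 6.7 * 0.8237
Vout = 11.038 mV

11.038 mV


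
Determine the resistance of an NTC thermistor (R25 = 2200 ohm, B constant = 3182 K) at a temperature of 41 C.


NTC thermistor equation: Rt = R25 * exp(B * (1/T - 1/T25)).
T in Kelvin: 314.15 K, T25 = 298.15 K
1/T - 1/T25 = 1/314.15 - 1/298.15 = -0.00017082
B * (1/T - 1/T25) = 3182 * -0.00017082 = -0.5436
Rt = 2200 * exp(-0.5436) = 1277.5 ohm

1277.5 ohm


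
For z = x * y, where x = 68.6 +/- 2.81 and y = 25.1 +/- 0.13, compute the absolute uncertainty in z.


For a product z = x*y, the relative uncertainty is:
uz/z = sqrt((ux/x)^2 + (uy/y)^2)
Relative uncertainties: ux/x = 2.81/68.6 = 0.040962
uy/y = 0.13/25.1 = 0.005179
z = 68.6 * 25.1 = 1721.9
uz = 1721.9 * sqrt(0.040962^2 + 0.005179^2) = 71.093

71.093


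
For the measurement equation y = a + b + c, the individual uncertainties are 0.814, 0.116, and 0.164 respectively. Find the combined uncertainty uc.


For a sum of independent quantities, uc = sqrt(u1^2 + u2^2 + u3^2).
uc = sqrt(0.814^2 + 0.116^2 + 0.164^2)
uc = sqrt(0.662596 + 0.013456 + 0.026896)
uc = 0.8384

0.8384


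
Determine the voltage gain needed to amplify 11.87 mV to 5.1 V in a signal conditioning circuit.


Gain = Vout / Vin (converting to same units).
G = 5.1 V / 11.87 mV
G = 5100.0 mV / 11.87 mV
G = 429.65

429.65


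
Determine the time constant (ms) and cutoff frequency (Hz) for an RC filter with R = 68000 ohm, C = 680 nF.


Time constant: tau = R * C.
tau = 68000 * 6.80e-07 = 0.04624 s
tau = 46.24 ms
Cutoff frequency: fc = 1 / (2*pi*R*C).
fc = 1 / (2*pi*0.04624) = 3.44 Hz

tau = 46.24 ms, fc = 3.44 Hz


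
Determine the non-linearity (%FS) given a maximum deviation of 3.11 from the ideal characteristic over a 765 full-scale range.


Linearity error = (max deviation / full scale) * 100%.
Linearity = (3.11 / 765) * 100
Linearity = 0.407 %FS

0.407 %FS


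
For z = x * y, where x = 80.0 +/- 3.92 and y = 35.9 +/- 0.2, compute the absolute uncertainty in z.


For a product z = x*y, the relative uncertainty is:
uz/z = sqrt((ux/x)^2 + (uy/y)^2)
Relative uncertainties: ux/x = 3.92/80.0 = 0.049
uy/y = 0.2/35.9 = 0.005571
z = 80.0 * 35.9 = 2872.0
uz = 2872.0 * sqrt(0.049^2 + 0.005571^2) = 141.635

141.635


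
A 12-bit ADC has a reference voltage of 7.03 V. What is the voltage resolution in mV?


The resolution (LSB) of an ADC is Vref / 2^n.
LSB = 7.03 / 2^12
LSB = 7.03 / 4096
LSB = 0.00171631 V = 1.71630859 mV

1.71630859 mV


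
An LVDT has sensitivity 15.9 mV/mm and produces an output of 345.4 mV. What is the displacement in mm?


Displacement = Vout / sensitivity.
d = 345.4 / 15.9
d = 21.723 mm

21.723 mm


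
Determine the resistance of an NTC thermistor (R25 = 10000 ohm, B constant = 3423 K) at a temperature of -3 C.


NTC thermistor equation: Rt = R25 * exp(B * (1/T - 1/T25)).
T in Kelvin: 270.15 K, T25 = 298.15 K
1/T - 1/T25 = 1/270.15 - 1/298.15 = 0.00034763
B * (1/T - 1/T25) = 3423 * 0.00034763 = 1.1899
Rt = 10000 * exp(1.1899) = 32868.8 ohm

32868.8 ohm


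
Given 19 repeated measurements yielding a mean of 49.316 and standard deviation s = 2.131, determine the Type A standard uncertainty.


The standard uncertainty for Type A evaluation is u = s / sqrt(n).
u = 2.131 / sqrt(19)
u = 2.131 / 4.3589
u = 0.4889

0.4889


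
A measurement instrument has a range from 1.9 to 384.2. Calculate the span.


Span = upper range - lower range.
Span = 384.2 - (1.9)
Span = 382.3

382.3


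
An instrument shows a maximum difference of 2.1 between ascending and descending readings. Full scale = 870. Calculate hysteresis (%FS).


Hysteresis = (max difference / full scale) * 100%.
H = (2.1 / 870) * 100
H = 0.241 %FS

0.241 %FS


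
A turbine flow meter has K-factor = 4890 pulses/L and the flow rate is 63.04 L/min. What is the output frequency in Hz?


Frequency = K * Q / 60 (converting L/min to L/s).
f = 4890 * 63.04 / 60
f = 308265.6 / 60
f = 5137.76 Hz

5137.76 Hz


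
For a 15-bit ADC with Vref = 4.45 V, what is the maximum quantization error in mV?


The maximum quantization error is +/- LSB/2.
LSB = Vref / 2^n = 4.45 / 32768 = 0.0001358 V
Max error = LSB / 2 = 0.0001358 / 2 = 6.79e-05 V
Max error = 0.0679 mV

0.0679 mV


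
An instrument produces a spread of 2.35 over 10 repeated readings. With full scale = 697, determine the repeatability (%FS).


Repeatability = (spread / full scale) * 100%.
R = (2.35 / 697) * 100
R = 0.337 %FS

0.337 %FS


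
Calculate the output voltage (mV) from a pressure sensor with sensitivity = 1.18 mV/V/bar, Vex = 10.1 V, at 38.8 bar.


Output = sensitivity * Vex * P.
Vout = 1.18 * 10.1 * 38.8
Vout = 11.918 * 38.8
Vout = 462.42 mV

462.42 mV


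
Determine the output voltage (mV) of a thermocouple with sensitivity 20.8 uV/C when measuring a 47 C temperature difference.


The thermocouple output V = sensitivity * dT.
V = 20.8 uV/C * 47 C
V = 977.6 uV
V = 0.978 mV

0.978 mV


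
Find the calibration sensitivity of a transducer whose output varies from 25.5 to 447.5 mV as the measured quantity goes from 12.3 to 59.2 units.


Sensitivity = (y2 - y1) / (x2 - x1).
S = (447.5 - 25.5) / (59.2 - 12.3)
S = 422.0 / 46.9
S = 8.9979 mV/unit

8.9979 mV/unit


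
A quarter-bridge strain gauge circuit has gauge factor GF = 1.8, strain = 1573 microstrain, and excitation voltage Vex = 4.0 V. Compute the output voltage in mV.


Quarter bridge output: Vout = (GF * epsilon * Vex) / 4.
Vout = (1.8 * 1573e-6 * 4.0) / 4
Vout = 0.0113256 / 4 V
Vout = 0.0028314 V = 2.8314 mV

2.8314 mV


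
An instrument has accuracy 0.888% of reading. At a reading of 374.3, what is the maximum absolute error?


Absolute error = (accuracy% / 100) * reading.
Error = (0.888 / 100) * 374.3
Error = 0.00888 * 374.3
Error = 3.3238

3.3238


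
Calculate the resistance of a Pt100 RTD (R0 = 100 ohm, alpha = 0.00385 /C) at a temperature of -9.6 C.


The RTD equation: Rt = R0 * (1 + alpha * T).
Rt = 100 * (1 + 0.00385 * -9.6)
Rt = 100 * (1 + -0.03696)
Rt = 100 * 0.96304
Rt = 96.304 ohm

96.304 ohm


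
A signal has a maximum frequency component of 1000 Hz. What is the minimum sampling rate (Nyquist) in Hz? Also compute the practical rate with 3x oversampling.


By Nyquist theorem, fs_min = 2 * fmax.
fs_min = 2 * 1000 = 2000 Hz
Practical rate = 3 * fs_min = 3 * 2000 = 6000 Hz

fs_min = 2000 Hz, fs_practical = 6000 Hz


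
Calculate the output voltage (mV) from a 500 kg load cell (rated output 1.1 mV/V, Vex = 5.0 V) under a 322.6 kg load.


Vout = rated_output * Vex * (load / capacity).
Vout = 1.1 * 5.0 * (322.6 / 500)
Vout = 1.1 * 5.0 * 0.6452
Vout = 3.549 mV

3.549 mV


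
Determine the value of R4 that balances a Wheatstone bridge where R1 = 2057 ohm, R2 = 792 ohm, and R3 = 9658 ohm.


At balance: R1*R4 = R2*R3, so R4 = R2*R3/R1.
R4 = 792 * 9658 / 2057
R4 = 7649136 / 2057
R4 = 3718.59 ohm

3718.59 ohm


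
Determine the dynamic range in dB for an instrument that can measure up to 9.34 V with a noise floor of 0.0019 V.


Dynamic range = 20 * log10(Vmax / Vnoise).
DR = 20 * log10(9.34 / 0.0019)
DR = 20 * log10(4915.79)
DR = 73.83 dB

73.83 dB


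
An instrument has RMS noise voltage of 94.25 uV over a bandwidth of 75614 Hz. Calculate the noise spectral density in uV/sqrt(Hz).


Noise spectral density = Vrms / sqrt(BW).
NSD = 94.25 / sqrt(75614)
NSD = 94.25 / 274.98
NSD = 0.3428 uV/sqrt(Hz)

0.3428 uV/sqrt(Hz)


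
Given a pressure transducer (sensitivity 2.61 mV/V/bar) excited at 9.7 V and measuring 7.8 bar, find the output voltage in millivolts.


Output = sensitivity * Vex * P.
Vout = 2.61 * 9.7 * 7.8
Vout = 25.317 * 7.8
Vout = 197.47 mV

197.47 mV


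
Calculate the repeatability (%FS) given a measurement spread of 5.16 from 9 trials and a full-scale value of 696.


Repeatability = (spread / full scale) * 100%.
R = (5.16 / 696) * 100
R = 0.741 %FS

0.741 %FS


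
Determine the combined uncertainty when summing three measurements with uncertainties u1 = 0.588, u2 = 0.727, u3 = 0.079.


For a sum of independent quantities, uc = sqrt(u1^2 + u2^2 + u3^2).
uc = sqrt(0.588^2 + 0.727^2 + 0.079^2)
uc = sqrt(0.345744 + 0.528529 + 0.006241)
uc = 0.9384

0.9384


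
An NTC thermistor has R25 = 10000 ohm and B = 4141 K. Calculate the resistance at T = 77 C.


NTC thermistor equation: Rt = R25 * exp(B * (1/T - 1/T25)).
T in Kelvin: 350.15 K, T25 = 298.15 K
1/T - 1/T25 = 1/350.15 - 1/298.15 = -0.0004981
B * (1/T - 1/T25) = 4141 * -0.0004981 = -2.0626
Rt = 10000 * exp(-2.0626) = 1271.2 ohm

1271.2 ohm


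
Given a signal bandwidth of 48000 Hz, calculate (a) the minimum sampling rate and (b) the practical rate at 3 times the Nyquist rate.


By Nyquist theorem, fs_min = 2 * fmax.
fs_min = 2 * 48000 = 96000 Hz
Practical rate = 3 * fs_min = 3 * 96000 = 288000 Hz

fs_min = 96000 Hz, fs_practical = 288000 Hz


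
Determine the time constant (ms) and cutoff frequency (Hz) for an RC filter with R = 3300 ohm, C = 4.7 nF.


Time constant: tau = R * C.
tau = 3300 * 4.70e-09 = 1.551e-05 s
tau = 0.0155 ms
Cutoff frequency: fc = 1 / (2*pi*R*C).
fc = 1 / (2*pi*1.551e-05) = 10261.44 Hz

tau = 0.0155 ms, fc = 10261.44 Hz


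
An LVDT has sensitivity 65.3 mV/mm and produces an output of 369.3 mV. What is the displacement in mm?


Displacement = Vout / sensitivity.
d = 369.3 / 65.3
d = 5.655 mm

5.655 mm


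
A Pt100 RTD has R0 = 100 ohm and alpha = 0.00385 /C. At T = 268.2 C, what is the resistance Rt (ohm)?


The RTD equation: Rt = R0 * (1 + alpha * T).
Rt = 100 * (1 + 0.00385 * 268.2)
Rt = 100 * (1 + 1.03257)
Rt = 100 * 2.03257
Rt = 203.257 ohm

203.257 ohm


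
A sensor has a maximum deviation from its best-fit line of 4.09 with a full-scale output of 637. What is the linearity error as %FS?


Linearity error = (max deviation / full scale) * 100%.
Linearity = (4.09 / 637) * 100
Linearity = 0.642 %FS

0.642 %FS


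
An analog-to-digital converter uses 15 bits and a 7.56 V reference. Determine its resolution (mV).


The resolution (LSB) of an ADC is Vref / 2^n.
LSB = 7.56 / 2^15
LSB = 7.56 / 32768
LSB = 0.00023071 V = 0.23071289 mV

0.23071289 mV


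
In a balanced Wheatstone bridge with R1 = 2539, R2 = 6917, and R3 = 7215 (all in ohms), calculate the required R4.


At balance: R1*R4 = R2*R3, so R4 = R2*R3/R1.
R4 = 6917 * 7215 / 2539
R4 = 49906155 / 2539
R4 = 19655.83 ohm

19655.83 ohm


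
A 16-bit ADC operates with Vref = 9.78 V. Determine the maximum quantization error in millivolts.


The maximum quantization error is +/- LSB/2.
LSB = Vref / 2^n = 9.78 / 65536 = 0.00014923 V
Max error = LSB / 2 = 0.00014923 / 2 = 7.462e-05 V
Max error = 0.0746 mV

0.0746 mV


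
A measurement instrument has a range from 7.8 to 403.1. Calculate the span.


Span = upper range - lower range.
Span = 403.1 - (7.8)
Span = 395.3

395.3


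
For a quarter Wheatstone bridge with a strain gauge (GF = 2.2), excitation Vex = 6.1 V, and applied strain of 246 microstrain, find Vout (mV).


Quarter bridge output: Vout = (GF * epsilon * Vex) / 4.
Vout = (2.2 * 246e-6 * 6.1) / 4
Vout = 0.00330132 / 4 V
Vout = 0.00082533 V = 0.8253 mV

0.8253 mV


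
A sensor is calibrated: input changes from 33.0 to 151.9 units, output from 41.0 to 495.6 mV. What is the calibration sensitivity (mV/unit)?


Sensitivity = (y2 - y1) / (x2 - x1).
S = (495.6 - 41.0) / (151.9 - 33.0)
S = 454.6 / 118.9
S = 3.8234 mV/unit

3.8234 mV/unit


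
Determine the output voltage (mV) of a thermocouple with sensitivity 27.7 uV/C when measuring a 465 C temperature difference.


The thermocouple output V = sensitivity * dT.
V = 27.7 uV/C * 465 C
V = 12880.5 uV
V = 12.88 mV

12.88 mV


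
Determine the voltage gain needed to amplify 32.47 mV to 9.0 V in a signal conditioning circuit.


Gain = Vout / Vin (converting to same units).
G = 9.0 V / 32.47 mV
G = 9000.0 mV / 32.47 mV
G = 277.18

277.18


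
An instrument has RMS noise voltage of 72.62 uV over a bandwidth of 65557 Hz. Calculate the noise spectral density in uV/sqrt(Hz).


Noise spectral density = Vrms / sqrt(BW).
NSD = 72.62 / sqrt(65557)
NSD = 72.62 / 256.041
NSD = 0.2836 uV/sqrt(Hz)

0.2836 uV/sqrt(Hz)


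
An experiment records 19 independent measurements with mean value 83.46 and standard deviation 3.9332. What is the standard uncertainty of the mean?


The standard uncertainty for Type A evaluation is u = s / sqrt(n).
u = 3.9332 / sqrt(19)
u = 3.9332 / 4.3589
u = 0.9023

0.9023


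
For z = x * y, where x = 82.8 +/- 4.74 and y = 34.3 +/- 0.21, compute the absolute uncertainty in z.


For a product z = x*y, the relative uncertainty is:
uz/z = sqrt((ux/x)^2 + (uy/y)^2)
Relative uncertainties: ux/x = 4.74/82.8 = 0.057246
uy/y = 0.21/34.3 = 0.006122
z = 82.8 * 34.3 = 2840.0
uz = 2840.0 * sqrt(0.057246^2 + 0.006122^2) = 163.509

163.509


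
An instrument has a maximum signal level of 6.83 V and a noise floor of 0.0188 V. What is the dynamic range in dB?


Dynamic range = 20 * log10(Vmax / Vnoise).
DR = 20 * log10(6.83 / 0.0188)
DR = 20 * log10(363.3)
DR = 51.21 dB

51.21 dB


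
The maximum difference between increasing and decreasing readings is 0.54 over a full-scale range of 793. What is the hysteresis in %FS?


Hysteresis = (max difference / full scale) * 100%.
H = (0.54 / 793) * 100
H = 0.068 %FS

0.068 %FS


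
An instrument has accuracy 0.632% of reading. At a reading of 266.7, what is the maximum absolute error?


Absolute error = (accuracy% / 100) * reading.
Error = (0.632 / 100) * 266.7
Error = 0.00632 * 266.7
Error = 1.6855

1.6855


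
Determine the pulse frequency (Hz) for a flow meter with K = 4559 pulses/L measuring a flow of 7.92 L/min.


Frequency = K * Q / 60 (converting L/min to L/s).
f = 4559 * 7.92 / 60
f = 36107.28 / 60
f = 601.79 Hz

601.79 Hz


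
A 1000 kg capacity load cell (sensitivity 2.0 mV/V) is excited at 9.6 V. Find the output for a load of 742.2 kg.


Vout = rated_output * Vex * (load / capacity).
Vout = 2.0 * 9.6 * (742.2 / 1000)
Vout = 2.0 * 9.6 * 0.7422
Vout = 14.25 mV

14.25 mV


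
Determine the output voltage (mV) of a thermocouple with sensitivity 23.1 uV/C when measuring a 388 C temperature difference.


The thermocouple output V = sensitivity * dT.
V = 23.1 uV/C * 388 C
V = 8962.8 uV
V = 8.963 mV

8.963 mV


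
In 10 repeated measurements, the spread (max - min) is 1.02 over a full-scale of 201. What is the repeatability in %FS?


Repeatability = (spread / full scale) * 100%.
R = (1.02 / 201) * 100
R = 0.507 %FS

0.507 %FS


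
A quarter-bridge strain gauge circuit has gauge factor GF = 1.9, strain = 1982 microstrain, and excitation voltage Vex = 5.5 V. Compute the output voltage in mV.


Quarter bridge output: Vout = (GF * epsilon * Vex) / 4.
Vout = (1.9 * 1982e-6 * 5.5) / 4
Vout = 0.0207119 / 4 V
Vout = 0.00517797 V = 5.178 mV

5.178 mV


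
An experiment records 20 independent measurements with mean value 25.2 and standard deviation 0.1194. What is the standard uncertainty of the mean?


The standard uncertainty for Type A evaluation is u = s / sqrt(n).
u = 0.1194 / sqrt(20)
u = 0.1194 / 4.4721
u = 0.0267

0.0267


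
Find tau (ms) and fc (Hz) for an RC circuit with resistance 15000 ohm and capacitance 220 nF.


Time constant: tau = R * C.
tau = 15000 * 2.20e-07 = 0.0033 s
tau = 3.3 ms
Cutoff frequency: fc = 1 / (2*pi*R*C).
fc = 1 / (2*pi*0.0033) = 48.23 Hz

tau = 3.3 ms, fc = 48.23 Hz


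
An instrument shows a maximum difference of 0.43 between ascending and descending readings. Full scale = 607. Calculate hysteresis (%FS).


Hysteresis = (max difference / full scale) * 100%.
H = (0.43 / 607) * 100
H = 0.071 %FS

0.071 %FS


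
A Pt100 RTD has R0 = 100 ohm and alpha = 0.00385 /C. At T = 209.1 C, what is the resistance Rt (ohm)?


The RTD equation: Rt = R0 * (1 + alpha * T).
Rt = 100 * (1 + 0.00385 * 209.1)
Rt = 100 * (1 + 0.805035)
Rt = 100 * 1.805035
Rt = 180.504 ohm

180.504 ohm


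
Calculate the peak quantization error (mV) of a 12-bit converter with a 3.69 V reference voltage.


The maximum quantization error is +/- LSB/2.
LSB = Vref / 2^n = 3.69 / 4096 = 0.00090088 V
Max error = LSB / 2 = 0.00090088 / 2 = 0.00045044 V
Max error = 0.4504 mV

0.4504 mV


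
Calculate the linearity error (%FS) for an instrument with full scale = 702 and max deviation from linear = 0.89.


Linearity error = (max deviation / full scale) * 100%.
Linearity = (0.89 / 702) * 100
Linearity = 0.127 %FS

0.127 %FS


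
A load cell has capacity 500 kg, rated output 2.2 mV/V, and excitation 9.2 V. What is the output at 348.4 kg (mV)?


Vout = rated_output * Vex * (load / capacity).
Vout = 2.2 * 9.2 * (348.4 / 500)
Vout = 2.2 * 9.2 * 0.6968
Vout = 14.103 mV

14.103 mV


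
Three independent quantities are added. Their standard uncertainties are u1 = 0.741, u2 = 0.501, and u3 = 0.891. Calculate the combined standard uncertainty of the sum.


For a sum of independent quantities, uc = sqrt(u1^2 + u2^2 + u3^2).
uc = sqrt(0.741^2 + 0.501^2 + 0.891^2)
uc = sqrt(0.549081 + 0.251001 + 0.793881)
uc = 1.2625

1.2625


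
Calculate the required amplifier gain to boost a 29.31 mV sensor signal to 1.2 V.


Gain = Vout / Vin (converting to same units).
G = 1.2 V / 29.31 mV
G = 1200.0 mV / 29.31 mV
G = 40.94

40.94


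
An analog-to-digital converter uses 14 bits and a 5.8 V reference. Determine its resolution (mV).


The resolution (LSB) of an ADC is Vref / 2^n.
LSB = 5.8 / 2^14
LSB = 5.8 / 16384
LSB = 0.000354 V = 0.35400391 mV

0.35400391 mV


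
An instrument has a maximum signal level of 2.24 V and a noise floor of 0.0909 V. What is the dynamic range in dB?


Dynamic range = 20 * log10(Vmax / Vnoise).
DR = 20 * log10(2.24 / 0.0909)
DR = 20 * log10(24.64)
DR = 27.83 dB

27.83 dB


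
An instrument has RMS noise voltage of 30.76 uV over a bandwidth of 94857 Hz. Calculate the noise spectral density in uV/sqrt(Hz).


Noise spectral density = Vrms / sqrt(BW).
NSD = 30.76 / sqrt(94857)
NSD = 30.76 / 307.9886
NSD = 0.0999 uV/sqrt(Hz)

0.0999 uV/sqrt(Hz)


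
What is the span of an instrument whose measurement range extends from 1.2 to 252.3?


Span = upper range - lower range.
Span = 252.3 - (1.2)
Span = 251.1

251.1


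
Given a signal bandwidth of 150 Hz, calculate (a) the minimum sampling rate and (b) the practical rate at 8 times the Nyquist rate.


By Nyquist theorem, fs_min = 2 * fmax.
fs_min = 2 * 150 = 300 Hz
Practical rate = 8 * fs_min = 8 * 300 = 2400 Hz

fs_min = 300 Hz, fs_practical = 2400 Hz


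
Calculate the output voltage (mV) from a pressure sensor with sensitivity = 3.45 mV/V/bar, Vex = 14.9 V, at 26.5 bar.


Output = sensitivity * Vex * P.
Vout = 3.45 * 14.9 * 26.5
Vout = 51.405 * 26.5
Vout = 1362.23 mV

1362.23 mV


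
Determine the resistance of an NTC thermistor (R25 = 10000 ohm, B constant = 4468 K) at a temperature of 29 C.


NTC thermistor equation: Rt = R25 * exp(B * (1/T - 1/T25)).
T in Kelvin: 302.15 K, T25 = 298.15 K
1/T - 1/T25 = 1/302.15 - 1/298.15 = -4.44e-05
B * (1/T - 1/T25) = 4468 * -4.44e-05 = -0.1984
Rt = 10000 * exp(-0.1984) = 8200.5 ohm

8200.5 ohm


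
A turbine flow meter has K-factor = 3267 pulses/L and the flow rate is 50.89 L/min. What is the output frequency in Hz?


Frequency = K * Q / 60 (converting L/min to L/s).
f = 3267 * 50.89 / 60
f = 166257.63 / 60
f = 2770.96 Hz

2770.96 Hz


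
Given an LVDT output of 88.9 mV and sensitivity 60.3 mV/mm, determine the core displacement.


Displacement = Vout / sensitivity.
d = 88.9 / 60.3
d = 1.474 mm

1.474 mm


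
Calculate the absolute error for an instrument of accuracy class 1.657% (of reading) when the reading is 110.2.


Absolute error = (accuracy% / 100) * reading.
Error = (1.657 / 100) * 110.2
Error = 0.01657 * 110.2
Error = 1.826

1.826


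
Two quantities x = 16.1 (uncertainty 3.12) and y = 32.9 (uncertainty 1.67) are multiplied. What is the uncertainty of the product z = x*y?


For a product z = x*y, the relative uncertainty is:
uz/z = sqrt((ux/x)^2 + (uy/y)^2)
Relative uncertainties: ux/x = 3.12/16.1 = 0.193789
uy/y = 1.67/32.9 = 0.05076
z = 16.1 * 32.9 = 529.7
uz = 529.7 * sqrt(0.193789^2 + 0.05076^2) = 106.111

106.111


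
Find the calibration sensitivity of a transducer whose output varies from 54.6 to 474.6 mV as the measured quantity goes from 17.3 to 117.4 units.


Sensitivity = (y2 - y1) / (x2 - x1).
S = (474.6 - 54.6) / (117.4 - 17.3)
S = 420.0 / 100.1
S = 4.1958 mV/unit

4.1958 mV/unit


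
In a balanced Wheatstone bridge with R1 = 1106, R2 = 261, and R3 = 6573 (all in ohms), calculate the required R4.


At balance: R1*R4 = R2*R3, so R4 = R2*R3/R1.
R4 = 261 * 6573 / 1106
R4 = 1715553 / 1106
R4 = 1551.13 ohm

1551.13 ohm


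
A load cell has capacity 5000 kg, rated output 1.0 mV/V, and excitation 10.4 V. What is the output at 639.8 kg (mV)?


Vout = rated_output * Vex * (load / capacity).
Vout = 1.0 * 10.4 * (639.8 / 5000)
Vout = 1.0 * 10.4 * 0.12796
Vout = 1.331 mV

1.331 mV


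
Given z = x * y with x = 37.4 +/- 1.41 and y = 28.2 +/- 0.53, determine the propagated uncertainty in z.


For a product z = x*y, the relative uncertainty is:
uz/z = sqrt((ux/x)^2 + (uy/y)^2)
Relative uncertainties: ux/x = 1.41/37.4 = 0.037701
uy/y = 0.53/28.2 = 0.018794
z = 37.4 * 28.2 = 1054.7
uz = 1054.7 * sqrt(0.037701^2 + 0.018794^2) = 44.429

44.429


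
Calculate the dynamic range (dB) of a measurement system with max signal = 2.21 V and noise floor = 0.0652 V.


Dynamic range = 20 * log10(Vmax / Vnoise).
DR = 20 * log10(2.21 / 0.0652)
DR = 20 * log10(33.9)
DR = 30.6 dB

30.6 dB


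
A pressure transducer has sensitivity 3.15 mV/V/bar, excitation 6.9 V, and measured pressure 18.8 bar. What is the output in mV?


Output = sensitivity * Vex * P.
Vout = 3.15 * 6.9 * 18.8
Vout = 21.735 * 18.8
Vout = 408.62 mV

408.62 mV


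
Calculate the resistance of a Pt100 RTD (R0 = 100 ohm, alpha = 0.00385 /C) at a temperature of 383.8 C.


The RTD equation: Rt = R0 * (1 + alpha * T).
Rt = 100 * (1 + 0.00385 * 383.8)
Rt = 100 * (1 + 1.47763)
Rt = 100 * 2.47763
Rt = 247.763 ohm

247.763 ohm


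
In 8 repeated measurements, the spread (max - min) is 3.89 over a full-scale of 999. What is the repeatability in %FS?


Repeatability = (spread / full scale) * 100%.
R = (3.89 / 999) * 100
R = 0.389 %FS

0.389 %FS


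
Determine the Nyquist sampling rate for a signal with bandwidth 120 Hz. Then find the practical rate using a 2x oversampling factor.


By Nyquist theorem, fs_min = 2 * fmax.
fs_min = 2 * 120 = 240 Hz
Practical rate = 2 * fs_min = 2 * 240 = 480 Hz

fs_min = 240 Hz, fs_practical = 480 Hz
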